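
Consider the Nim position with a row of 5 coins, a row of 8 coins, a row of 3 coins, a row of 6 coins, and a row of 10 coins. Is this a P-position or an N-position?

Compute the nim-sum pairwise:
5 ^ 8 = 13
13 ^ 3 = 14
14 ^ 6 = 8
8 ^ 10 = 2
The nim-sum is 2 ≠ 0, so this is an N-position: the player to move can win.

N-position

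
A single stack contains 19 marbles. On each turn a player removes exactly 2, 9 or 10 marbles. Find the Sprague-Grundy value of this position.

0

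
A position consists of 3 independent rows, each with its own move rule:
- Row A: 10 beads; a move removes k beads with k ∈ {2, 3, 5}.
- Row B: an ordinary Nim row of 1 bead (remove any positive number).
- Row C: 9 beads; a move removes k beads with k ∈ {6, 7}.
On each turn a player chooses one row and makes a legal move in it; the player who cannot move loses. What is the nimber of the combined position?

1

Grundy values for row A (subtraction set {2, 3, 5}):
k:     0  1  2  3  4  5  6  7  8  9 10
g(k):  0  0  1  1  2  2  3  0  0  1  1
So g(10) = 1.
Row B is a plain Nim row of size 1, so its Grundy value is 1.
For row C, compute g(0), g(1), … with moves {6, 7}:
k:     0  1  2  3  4  5  6  7  8  9
g(k):  0  0  0  0  0  0  1  1  1  1
So g(9) = 1.
By the Sprague-Grundy theorem, the Grundy value of a sum of independent games is the XOR of the component values.
Combined value = 1 XOR 1 XOR 1 = 1.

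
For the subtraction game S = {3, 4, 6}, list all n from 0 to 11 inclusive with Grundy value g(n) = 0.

0, 1, 2, 9, 10, 11

Build the Grundy sequence with g(k) = mex{g(k−s) : s ∈ {3, 4, 6}, s ≤ k}:
k:     0  1  2  3  4  5  6  7  8  9 10 11
g(k):  0  0  0  1  1  1  2  2  2  0  0  0
The P-positions (g = 0) in 0..11 are 0, 1, 2, 9, 10, 11.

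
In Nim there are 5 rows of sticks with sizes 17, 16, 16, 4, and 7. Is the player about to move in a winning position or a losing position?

Nim-sum: 17 ^ 16 ^ 16 ^ 4 ^ 7 = 18.
The nim-sum is 18 ≠ 0, so this is an N-position: the player to move can win.

Winning position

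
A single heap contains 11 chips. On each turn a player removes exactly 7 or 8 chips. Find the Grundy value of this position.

1

Build the Grundy sequence with g(k) = mex{g(k−s) : s ∈ {7, 8}, s ≤ k}:
g(0) = mex{} = 0
g(1) = mex{} = 0
g(2) = mex{} = 0
g(3) = mex{} = 0
g(4) = mex{} = 0
g(5) = mex{} = 0
g(6) = mex{} = 0
g(7) = mex{0} = 1
g(8) = mex{0} = 1
g(9) = mex{0} = 1
g(10) = mex{0} = 1
g(11) = mex{0} = 1
So g(11) = 1.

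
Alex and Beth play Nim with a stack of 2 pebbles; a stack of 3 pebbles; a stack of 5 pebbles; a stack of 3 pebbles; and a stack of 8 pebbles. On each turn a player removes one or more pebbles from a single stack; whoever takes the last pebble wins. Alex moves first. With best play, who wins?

Alex wins

Compute the nim-sum pairwise:
2 ^ 3 = 1
1 ^ 5 = 4
4 ^ 3 = 7
7 ^ 8 = 15
The nim-sum is 15 ≠ 0, so this is an N-position: the player to move can win; Alex has a winning move.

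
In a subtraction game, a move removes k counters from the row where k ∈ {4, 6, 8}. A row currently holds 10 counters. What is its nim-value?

2

Grundy values for subtraction set {4, 6, 8}:
g(0) = mex{} = 0
g(1) = mex{} = 0
g(2) = mex{} = 0
g(3) = mex{} = 0
g(4) = mex{0} = 1
g(5) = mex{0} = 1
g(6) = mex{0} = 1
g(7) = mex{0} = 1
g(8) = mex{0,1} = 2
g(9) = mex{0,1} = 2
g(10) = mex{0,1} = 2
So g(10) = 2.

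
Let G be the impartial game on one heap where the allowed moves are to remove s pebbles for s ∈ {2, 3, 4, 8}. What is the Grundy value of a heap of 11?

2

Build the Grundy sequence with g(k) = mex{g(k−s) : s ∈ {2, 3, 4, 8}, s ≤ k}:
k:     0  1  2  3  4  5  6  7  8  9 10 11
g(k):  0  0  1  1  2  2  0  0  1  1  2  2
So g(11) = 2.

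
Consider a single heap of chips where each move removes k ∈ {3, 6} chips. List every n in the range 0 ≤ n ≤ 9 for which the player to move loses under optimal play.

0, 1, 2, 9

Compute g(0), g(1), … for moves {3, 6}:
k:     0  1  2  3  4  5  6  7  8  9
g(k):  0  0  0  1  1  1  2  2  2  0
The P-positions (g = 0) in 0..9 are 0, 1, 2, 9.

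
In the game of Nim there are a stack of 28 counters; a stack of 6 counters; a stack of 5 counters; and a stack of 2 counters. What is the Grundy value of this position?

29

Nim-sum: 28 ⊕ 6 ⊕ 5 ⊕ 2 = 29.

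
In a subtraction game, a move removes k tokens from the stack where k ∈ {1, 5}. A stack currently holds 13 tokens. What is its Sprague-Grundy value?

Build the Grundy sequence with g(k) = mex{g(k−s) : s ∈ {1, 5}, s ≤ k}:
k:     0  1  2  3  4  5  6  7  8  9 10 11 12 13
g(k):  0  1  0  1  0  1  0  1  0  1  0  1  0  1
So g(13) = 1.

1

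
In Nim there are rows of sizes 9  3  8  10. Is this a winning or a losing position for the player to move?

Winning position

Nim-sum: 9 ⊕ 3 ⊕ 8 ⊕ 10 = 8.
The nim-sum is 8 ≠ 0, so this is an N-position: the player to move can win.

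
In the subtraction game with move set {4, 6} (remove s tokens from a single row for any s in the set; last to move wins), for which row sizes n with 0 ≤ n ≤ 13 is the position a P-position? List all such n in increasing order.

0, 1, 2, 3, 10, 11, 12, 13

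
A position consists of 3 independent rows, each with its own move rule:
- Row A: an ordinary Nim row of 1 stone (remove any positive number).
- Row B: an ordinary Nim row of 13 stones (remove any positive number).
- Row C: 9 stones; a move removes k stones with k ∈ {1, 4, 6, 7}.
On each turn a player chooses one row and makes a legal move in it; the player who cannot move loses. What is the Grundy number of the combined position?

Row A is a plain Nim row of size 1, so its Grundy value is 1.
Row B is a plain Nim row of size 13, so its Grundy value is 13.
For row C, compute g(0), g(1), … with moves {1, 4, 6, 7}:
g(0) = mex{} = 0
g(1) = mex{0} = 1
g(2) = mex{1} = 0
g(3) = mex{0} = 1
g(4) = mex{0,1} = 2
g(5) = mex{1,2} = 0
g(6) = mex{0} = 1
g(7) = mex{0,1} = 2
g(8) = mex{0,1,2} = 3
g(9) = mex{0,1,3} = 2
So g(9) = 2.
The value of a disjunctive sum is the nim-sum of the parts.
Combined value = 1 XOR 13 XOR 2 = 14.

14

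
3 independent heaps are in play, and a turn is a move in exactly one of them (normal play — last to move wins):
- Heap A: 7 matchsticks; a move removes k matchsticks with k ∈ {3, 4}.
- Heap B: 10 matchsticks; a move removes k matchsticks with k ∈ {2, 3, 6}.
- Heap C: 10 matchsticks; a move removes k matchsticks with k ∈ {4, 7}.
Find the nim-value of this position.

Grundy values for heap A (subtraction set {3, 4}):
g(0) = mex{} = 0
g(1) = mex{} = 0
g(2) = mex{} = 0
g(3) = mex{0} = 1
g(4) = mex{0} = 1
g(5) = mex{0} = 1
g(6) = mex{0,1} = 2
g(7) = mex{1} = 0
So g(7) = 0.
For heap B, compute g(0), g(1), … with moves {2, 3, 6}:
g(0) = mex{} = 0
g(1) = mex{} = 0
g(2) = mex{0} = 1
g(3) = mex{0} = 1
g(4) = mex{0,1} = 2
g(5) = mex{1} = 0
g(6) = mex{0,1,2} = 3
g(7) = mex{0,2} = 1
g(8) = mex{0,1,3} = 2
g(9) = mex{1,3} = 0
g(10) = mex{1,2} = 0
So g(10) = 0.
For heap C, compute g(0), g(1), … with moves {4, 7}:
g(0) = mex{} = 0
g(1) = mex{} = 0
g(2) = mex{} = 0
g(3) = mex{} = 0
g(4) = mex{0} = 1
g(5) = mex{0} = 1
g(6) = mex{0} = 1
g(7) = mex{0} = 1
g(8) = mex{0,1} = 2
g(9) = mex{0,1} = 2
g(10) = mex{0,1} = 2
So g(10) = 2.
By the Sprague-Grundy theorem, the Grundy value of a sum of independent games is the XOR of the component values.
Combined value = 0 XOR 0 XOR 2 = 2.

2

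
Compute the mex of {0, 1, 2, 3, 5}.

The values 0, 1, 2, 3 are all present; 4 is the first non-negative integer missing from the set.

4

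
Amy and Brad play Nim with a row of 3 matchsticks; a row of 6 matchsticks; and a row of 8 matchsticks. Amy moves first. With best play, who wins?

Nim-sum: 3 ^ 6 ^ 8 = 13.
The nim-sum is 13 ≠ 0, so this is an N-position: the player to move can win; Amy has a winning move.

Amy wins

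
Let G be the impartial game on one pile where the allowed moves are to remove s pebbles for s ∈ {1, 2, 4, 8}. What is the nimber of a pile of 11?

Build the Grundy sequence with g(k) = mex{g(k−s) : s ∈ {1, 2, 4, 8}, s ≤ k}:
k:     0  1  2  3  4  5  6  7  8  9 10 11
g(k):  0  1  2  0  1  2  0  1  2  0  1  2
So g(11) = 2.

2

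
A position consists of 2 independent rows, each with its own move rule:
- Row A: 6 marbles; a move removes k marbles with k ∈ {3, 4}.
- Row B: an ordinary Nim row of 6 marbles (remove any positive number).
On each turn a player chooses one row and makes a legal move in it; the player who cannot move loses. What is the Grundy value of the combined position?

4

Grundy values for row A (subtraction set {3, 4}):
g(0) = mex{} = 0
g(1) = mex{} = 0
g(2) = mex{} = 0
g(3) = mex{0} = 1
g(4) = mex{0} = 1
g(5) = mex{0} = 1
g(6) = mex{0,1} = 2
So g(6) = 2.
Row B is a plain Nim row of size 6, so its Grundy value is 6.
By the Sprague-Grundy theorem, the Grundy value of a sum of independent games is the XOR of the component values.
Combined value = 2 ⊕ 6 = 4.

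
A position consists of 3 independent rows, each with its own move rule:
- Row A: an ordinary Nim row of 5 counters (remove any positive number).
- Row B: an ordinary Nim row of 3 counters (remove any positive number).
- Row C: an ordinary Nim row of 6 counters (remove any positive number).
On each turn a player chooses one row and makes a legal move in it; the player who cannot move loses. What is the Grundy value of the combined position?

Row A is a plain Nim row of size 5, so its Grundy value is 5.
Row B is a plain Nim row of size 3, so its Grundy value is 3.
Row C is a plain Nim row of size 6, so its Grundy value is 6.
By the Sprague-Grundy theorem, the Grundy value of a sum of independent games is the XOR of the component values.
Combined value = 5 ⊕ 3 ⊕ 6 = 0.

0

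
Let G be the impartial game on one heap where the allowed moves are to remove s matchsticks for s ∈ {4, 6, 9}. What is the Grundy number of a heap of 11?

2

Build the Grundy sequence with g(k) = mex{g(k−s) : s ∈ {4, 6, 9}, s ≤ k}:
g(0) = mex{} = 0
g(1) = mex{} = 0
g(2) = mex{} = 0
g(3) = mex{} = 0
g(4) = mex{0} = 1
g(5) = mex{0} = 1
g(6) = mex{0} = 1
g(7) = mex{0} = 1
g(8) = mex{0,1} = 2
g(9) = mex{0,1} = 2
g(10) = mex{0,1} = 2
g(11) = mex{0,1} = 2
So g(11) = 2.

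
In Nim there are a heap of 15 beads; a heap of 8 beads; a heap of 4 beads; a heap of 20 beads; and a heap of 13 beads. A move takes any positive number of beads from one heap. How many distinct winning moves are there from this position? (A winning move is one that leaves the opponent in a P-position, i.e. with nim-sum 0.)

Nim-sum: 15 ^ 8 ^ 4 ^ 20 ^ 13 = 26.
The overall nim-sum is X = 26. A heap of size p has a winning move iff p XOR X < p (reduce it to p XOR X).
  15: 15 XOR 26 = 21 ≥ 15 — no move.
  8: 8 XOR 26 = 18 ≥ 8 — no move.
  4: 4 XOR 26 = 30 ≥ 4 — no move.
  20: 20 XOR 26 = 14 < 20 — winning move (to 14).
  13: 13 XOR 26 = 23 ≥ 13 — no move.
That gives 1 winning move.

1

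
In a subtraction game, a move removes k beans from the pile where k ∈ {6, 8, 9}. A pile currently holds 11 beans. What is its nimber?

1

Compute g(0), g(1), … for moves {6, 8, 9}:
g(0) = mex{} = 0
g(1) = mex{} = 0
g(2) = mex{} = 0
g(3) = mex{} = 0
g(4) = mex{} = 0
g(5) = mex{} = 0
g(6) = mex{0} = 1
g(7) = mex{0} = 1
g(8) = mex{0} = 1
g(9) = mex{0} = 1
g(10) = mex{0} = 1
g(11) = mex{0} = 1
So g(11) = 1.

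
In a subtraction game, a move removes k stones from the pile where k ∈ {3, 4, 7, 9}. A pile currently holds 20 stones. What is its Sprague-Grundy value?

Build the Grundy sequence with g(k) = mex{g(k−s) : s ∈ {3, 4, 7, 9}, s ≤ k}:
k:     0  1  2  3  4  5  6  7  8  9 10 11 12 13 14 15 16 17 18 19 20
g(k):  0  0  0  1  1  1  2  2  2  3  3  3  0  0  0  1  1  1  2  2  2
So g(20) = 2.

2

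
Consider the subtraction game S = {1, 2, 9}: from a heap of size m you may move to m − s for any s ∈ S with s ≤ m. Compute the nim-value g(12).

Grundy values for subtraction set {1, 2, 9}:
k:     0  1  2  3  4  5  6  7  8  9 10 11 12
g(k):  0  1  2  0  1  2  0  1  2  3  0  1  2
So g(12) = 2.

2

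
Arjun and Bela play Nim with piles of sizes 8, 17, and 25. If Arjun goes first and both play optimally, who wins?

Bela wins

Nim-sum: 8 ^ 17 ^ 25 = 0.
The nim-sum is 0, so this is a P-position: the player to move is in a losing position under optimal play; Arjun is about to move from it and so loses — Bela wins.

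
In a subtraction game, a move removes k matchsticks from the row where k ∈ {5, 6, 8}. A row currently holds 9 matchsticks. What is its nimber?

1

Build the Grundy sequence with g(k) = mex{g(k−s) : s ∈ {5, 6, 8}, s ≤ k}:
g(0) = mex{} = 0
g(1) = mex{} = 0
g(2) = mex{} = 0
g(3) = mex{} = 0
g(4) = mex{} = 0
g(5) = mex{0} = 1
g(6) = mex{0} = 1
g(7) = mex{0} = 1
g(8) = mex{0} = 1
g(9) = mex{0} = 1
So g(9) = 1.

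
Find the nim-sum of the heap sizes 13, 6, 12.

Write each in binary and XOR column by column:
  1101  (13)
  0110  (6)
  1100  (12)
  ----
  0111  (7)

7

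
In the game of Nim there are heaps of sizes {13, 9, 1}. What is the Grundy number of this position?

5

Nim-sum: 13 ^ 9 ^ 1 = 5.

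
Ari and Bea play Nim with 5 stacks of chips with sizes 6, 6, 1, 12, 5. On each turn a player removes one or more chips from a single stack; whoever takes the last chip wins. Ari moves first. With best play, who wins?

In binary:
  0110  (6)
  0110  (6)
  0001  (1)
  1100  (12)
  0101  (5)
  ----
  1000  (8)
The nim-sum is 8 ≠ 0, so this is an N-position: the player to move can win; Ari has a winning move.

Ari wins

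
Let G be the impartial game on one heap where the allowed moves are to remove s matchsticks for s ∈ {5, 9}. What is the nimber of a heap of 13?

2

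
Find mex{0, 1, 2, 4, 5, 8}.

3

The values 0, 1, 2 are all present; 3 is the first non-negative integer missing from the set.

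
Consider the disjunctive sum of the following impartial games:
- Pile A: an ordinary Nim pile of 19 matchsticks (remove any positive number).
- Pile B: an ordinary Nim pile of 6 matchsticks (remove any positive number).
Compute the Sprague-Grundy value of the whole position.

21

Pile A is a plain Nim pile of size 19, so its Grundy value is 19.
Pile B is a plain Nim pile of size 6, so its Grundy value is 6.
By the Sprague-Grundy theorem, the Grundy value of a sum of independent games is the XOR of the component values.
Combined value = 19 XOR 6 = 21.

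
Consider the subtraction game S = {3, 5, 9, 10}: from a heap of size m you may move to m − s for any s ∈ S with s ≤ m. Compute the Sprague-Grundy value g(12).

4

Compute g(0), g(1), … for moves {3, 5, 9, 10}:
g(0) = mex{} = 0
g(1) = mex{} = 0
g(2) = mex{} = 0
g(3) = mex{0} = 1
g(4) = mex{0} = 1
g(5) = mex{0} = 1
g(6) = mex{0,1} = 2
g(7) = mex{0,1} = 2
g(8) = mex{1} = 0
g(9) = mex{0,1,2} = 3
g(10) = mex{0,1,2} = 3
g(11) = mex{0,2} = 1
g(12) = mex{0,1,2,3} = 4
So g(12) = 4.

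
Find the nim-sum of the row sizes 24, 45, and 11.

62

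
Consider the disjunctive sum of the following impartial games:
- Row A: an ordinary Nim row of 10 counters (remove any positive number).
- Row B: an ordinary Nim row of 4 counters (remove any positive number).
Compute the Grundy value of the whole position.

Row A is a plain Nim row of size 10, so its Grundy value is 10.
Row B is a plain Nim row of size 4, so its Grundy value is 4.
The value of a disjunctive sum is the nim-sum of the parts.
Combined value = 10 XOR 4 = 14.

14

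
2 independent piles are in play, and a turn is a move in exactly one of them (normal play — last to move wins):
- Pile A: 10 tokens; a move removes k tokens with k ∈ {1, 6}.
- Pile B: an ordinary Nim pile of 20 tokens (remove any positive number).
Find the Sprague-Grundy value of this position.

21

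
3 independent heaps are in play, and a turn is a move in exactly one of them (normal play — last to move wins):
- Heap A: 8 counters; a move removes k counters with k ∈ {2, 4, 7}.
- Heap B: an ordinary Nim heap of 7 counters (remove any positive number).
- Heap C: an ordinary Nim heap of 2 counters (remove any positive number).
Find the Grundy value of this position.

4

Grundy values for heap A (subtraction set {2, 4, 7}):
k:     0  1  2  3  4  5  6  7  8
g(k):  0  0  1  1  2  2  0  3  1
So g(8) = 1.
Heap B is a plain Nim heap of size 7, so its Grundy value is 7.
Heap C is a plain Nim heap of size 2, so its Grundy value is 2.
The value of a disjunctive sum is the nim-sum of the parts.
Combined value = 1 XOR 7 XOR 2 = 4.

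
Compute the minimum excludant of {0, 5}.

0 is in the set but 1 is not, so the mex is 1.

1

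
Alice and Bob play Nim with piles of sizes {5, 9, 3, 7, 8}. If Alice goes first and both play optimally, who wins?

Bob wins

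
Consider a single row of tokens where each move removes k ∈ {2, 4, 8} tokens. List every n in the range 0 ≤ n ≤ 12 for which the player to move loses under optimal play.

0, 1, 6, 7, 12

Compute g(0), g(1), … for moves {2, 4, 8}:
g(0) = mex{} = 0
g(1) = mex{} = 0
g(2) = mex{0} = 1
g(3) = mex{0} = 1
g(4) = mex{0,1} = 2
g(5) = mex{0,1} = 2
g(6) = mex{1,2} = 0
g(7) = mex{1,2} = 0
g(8) = mex{0,2} = 1
g(9) = mex{0,2} = 1
g(10) = mex{0,1} = 2
g(11) = mex{0,1} = 2
g(12) = mex{1,2} = 0
The P-positions (g = 0) in 0..12 are 0, 1, 6, 7, 12.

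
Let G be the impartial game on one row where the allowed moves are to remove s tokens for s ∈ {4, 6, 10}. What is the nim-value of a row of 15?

0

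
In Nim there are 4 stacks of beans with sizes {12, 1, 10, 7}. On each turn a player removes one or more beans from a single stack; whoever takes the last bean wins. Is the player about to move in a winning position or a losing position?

In binary:
  1100  (12)
  0001  (1)
  1010  (10)
  0111  (7)
  ----
  0000  (0)
The nim-sum is 0, so this is a P-position: the player to move is in a losing position under optimal play.

Losing position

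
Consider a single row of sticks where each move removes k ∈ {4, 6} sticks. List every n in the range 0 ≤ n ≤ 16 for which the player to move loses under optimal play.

0, 1, 2, 3, 10, 11, 12, 13

Grundy values for subtraction set {4, 6}:
k:     0  1  2  3  4  5  6  7  8  9 10 11 12 13 14 15 16
g(k):  0  0  0  0  1  1  1  1  2  2  0  0  0  0  1  1  1
The P-positions (g = 0) in 0..16 are 0, 1, 2, 3, 10, 11, 12, 13.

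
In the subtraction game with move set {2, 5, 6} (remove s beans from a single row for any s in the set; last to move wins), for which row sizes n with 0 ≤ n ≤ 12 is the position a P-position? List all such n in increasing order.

Compute g(0), g(1), … for moves {2, 5, 6}:
g(0) = mex{} = 0
g(1) = mex{} = 0
g(2) = mex{0} = 1
g(3) = mex{0} = 1
g(4) = mex{1} = 0
g(5) = mex{0,1} = 2
g(6) = mex{0} = 1
g(7) = mex{0,1,2} = 3
g(8) = mex{1} = 0
g(9) = mex{0,1,3} = 2
g(10) = mex{0,2} = 1
g(11) = mex{1,2} = 0
g(12) = mex{1,3} = 0
The P-positions (g = 0) in 0..12 are 0, 1, 4, 8, 11, 12.

0, 1, 4, 8, 11, 12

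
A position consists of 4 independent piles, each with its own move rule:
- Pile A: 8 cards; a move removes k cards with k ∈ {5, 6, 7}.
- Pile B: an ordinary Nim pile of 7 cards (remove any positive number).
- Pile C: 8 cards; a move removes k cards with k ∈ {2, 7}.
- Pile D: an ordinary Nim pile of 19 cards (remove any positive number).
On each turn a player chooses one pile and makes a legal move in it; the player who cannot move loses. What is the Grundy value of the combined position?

23

Build the Grundy sequence for pile A with g(k) = mex{g(k−s) : s ∈ {5, 6, 7}, s ≤ k}:
k:     0  1  2  3  4  5  6  7  8
g(k):  0  0  0  0  0  1  1  1  1
So g(8) = 1.
Pile B is a plain Nim pile of size 7, so its Grundy value is 7.
For pile C, compute g(0), g(1), … with moves {2, 7}:
k:     0  1  2  3  4  5  6  7  8
g(k):  0  0  1  1  0  0  1  1  2
So g(8) = 2.
Pile D is a plain Nim pile of size 19, so its Grundy value is 19.
By the Sprague-Grundy theorem, the Grundy value of a sum of independent games is the XOR of the component values.
Combined value = 1 ⊕ 7 ⊕ 2 ⊕ 19 = 23.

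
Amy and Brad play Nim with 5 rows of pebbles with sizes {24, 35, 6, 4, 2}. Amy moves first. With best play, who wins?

Amy wins

Compute the nim-sum pairwise:
24 XOR 35 = 59
59 XOR 6 = 61
61 XOR 4 = 57
57 XOR 2 = 59
The nim-sum is 59 ≠ 0, so this is an N-position: the player to move can win; Amy has a winning move.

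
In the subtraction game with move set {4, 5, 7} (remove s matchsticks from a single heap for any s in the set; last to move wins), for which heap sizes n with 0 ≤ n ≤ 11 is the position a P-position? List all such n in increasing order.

0, 1, 2, 3, 11

Grundy values for subtraction set {4, 5, 7}:
k:     0  1  2  3  4  5  6  7  8  9 10 11
g(k):  0  0  0  0  1  1  1  1  2  2  2  0
The P-positions (g = 0) in 0..11 are 0, 1, 2, 3, 11.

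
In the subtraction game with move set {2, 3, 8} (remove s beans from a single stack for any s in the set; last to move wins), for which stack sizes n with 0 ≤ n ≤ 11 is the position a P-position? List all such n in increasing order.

0, 1, 5, 6, 10, 11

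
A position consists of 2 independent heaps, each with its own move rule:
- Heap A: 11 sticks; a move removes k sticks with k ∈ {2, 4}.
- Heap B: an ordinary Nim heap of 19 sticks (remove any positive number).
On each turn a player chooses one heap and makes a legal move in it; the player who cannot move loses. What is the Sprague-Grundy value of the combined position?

Grundy values for heap A (subtraction set {2, 4}):
k:     0  1  2  3  4  5  6  7  8  9 10 11
g(k):  0  0  1  1  2  2  0  0  1  1  2  2
So g(11) = 2.
Heap B is a plain Nim heap of size 19, so its Grundy value is 19.
The value of a disjunctive sum is the nim-sum of the parts.
Combined value = 2 ⊕ 19 = 17.

17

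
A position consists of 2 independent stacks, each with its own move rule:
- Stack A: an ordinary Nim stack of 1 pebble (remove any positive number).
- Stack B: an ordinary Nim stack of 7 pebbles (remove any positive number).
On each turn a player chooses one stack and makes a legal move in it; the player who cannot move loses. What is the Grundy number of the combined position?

6

Stack A is a plain Nim stack of size 1, so its Grundy value is 1.
Stack B is a plain Nim stack of size 7, so its Grundy value is 7.
The value of a disjunctive sum is the nim-sum of the parts.
Combined value = 1 ⊕ 7 = 6.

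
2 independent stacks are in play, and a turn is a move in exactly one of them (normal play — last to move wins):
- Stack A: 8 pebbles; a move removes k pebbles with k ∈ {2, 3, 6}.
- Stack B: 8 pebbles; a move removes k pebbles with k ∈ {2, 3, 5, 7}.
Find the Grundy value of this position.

6

For stack A, compute g(0), g(1), … with moves {2, 3, 6}:
k:     0  1  2  3  4  5  6  7  8
g(k):  0  0  1  1  2  0  3  1  2
So g(8) = 2.
Build the Grundy sequence for stack B with g(k) = mex{g(k−s) : s ∈ {2, 3, 5, 7}, s ≤ k}:
g(0) = mex{} = 0
g(1) = mex{} = 0
g(2) = mex{0} = 1
g(3) = mex{0} = 1
g(4) = mex{0,1} = 2
g(5) = mex{0,1} = 2
g(6) = mex{0,1,2} = 3
g(7) = mex{0,1,2} = 3
g(8) = mex{0,1,2,3} = 4
So g(8) = 4.
By the Sprague-Grundy theorem, the Grundy value of a sum of independent games is the XOR of the component values.
Combined value = 2 XOR 4 = 6.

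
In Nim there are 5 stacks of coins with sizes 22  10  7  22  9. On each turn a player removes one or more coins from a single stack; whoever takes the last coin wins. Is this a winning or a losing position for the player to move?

In binary:
  10110  (22)
  01010  (10)
  00111  (7)
  10110  (22)
  01001  (9)
  -----
  00100  (4)
The nim-sum is 4 ≠ 0, so this is an N-position: the player to move can win.

Winning position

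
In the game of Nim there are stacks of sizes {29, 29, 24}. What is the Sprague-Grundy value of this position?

24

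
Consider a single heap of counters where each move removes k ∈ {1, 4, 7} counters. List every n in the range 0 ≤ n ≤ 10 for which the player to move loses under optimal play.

0, 2, 5, 8, 10

Build the Grundy sequence with g(k) = mex{g(k−s) : s ∈ {1, 4, 7}, s ≤ k}:
g(0) = mex{} = 0
g(1) = mex{0} = 1
g(2) = mex{1} = 0
g(3) = mex{0} = 1
g(4) = mex{0,1} = 2
g(5) = mex{1,2} = 0
g(6) = mex{0} = 1
g(7) = mex{0,1} = 2
g(8) = mex{1,2} = 0
g(9) = mex{0} = 1
g(10) = mex{1} = 0
The P-positions (g = 0) in 0..10 are 0, 2, 5, 8, 10.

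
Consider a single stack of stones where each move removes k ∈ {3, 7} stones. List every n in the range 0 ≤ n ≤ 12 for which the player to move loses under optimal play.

0, 1, 2, 6, 10, 11, 12

Compute g(0), g(1), … for moves {3, 7}:
g(0) = mex{} = 0
g(1) = mex{} = 0
g(2) = mex{} = 0
g(3) = mex{0} = 1
g(4) = mex{0} = 1
g(5) = mex{0} = 1
g(6) = mex{1} = 0
g(7) = mex{0,1} = 2
g(8) = mex{0,1} = 2
g(9) = mex{0} = 1
g(10) = mex{1,2} = 0
g(11) = mex{1,2} = 0
g(12) = mex{1} = 0
The P-positions (g = 0) in 0..12 are 0, 1, 2, 6, 10, 11, 12.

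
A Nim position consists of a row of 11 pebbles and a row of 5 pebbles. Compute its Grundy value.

In binary:
  1011  (11)
  0101  (5)
  ----
  1110  (14)

14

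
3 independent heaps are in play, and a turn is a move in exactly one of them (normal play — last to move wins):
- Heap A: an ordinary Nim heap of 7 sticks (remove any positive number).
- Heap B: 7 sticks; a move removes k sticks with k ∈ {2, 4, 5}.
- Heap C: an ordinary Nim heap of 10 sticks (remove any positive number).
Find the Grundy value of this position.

Heap A is a plain Nim heap of size 7, so its Grundy value is 7.
Grundy values for heap B (subtraction set {2, 4, 5}):
g(0) = mex{} = 0
g(1) = mex{} = 0
g(2) = mex{0} = 1
g(3) = mex{0} = 1
g(4) = mex{0,1} = 2
g(5) = mex{0,1} = 2
g(6) = mex{0,1,2} = 3
g(7) = mex{1,2} = 0
So g(7) = 0.
Heap C is a plain Nim heap of size 10, so its Grundy value is 10.
By the Sprague-Grundy theorem, the Grundy value of a sum of independent games is the XOR of the component values.
Combined value = 7 XOR 0 XOR 10 = 13.

13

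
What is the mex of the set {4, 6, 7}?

0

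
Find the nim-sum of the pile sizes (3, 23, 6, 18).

Compute the nim-sum pairwise:
3 ^ 23 = 20
20 ^ 6 = 18
18 ^ 18 = 0

0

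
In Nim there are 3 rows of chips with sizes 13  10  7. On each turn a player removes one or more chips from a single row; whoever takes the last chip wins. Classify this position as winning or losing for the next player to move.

Losing position

Compute the nim-sum pairwise:
13 ^ 10 = 7
7 ^ 7 = 0
The nim-sum is 0, so this is a P-position: the player to move is in a losing position under optimal play.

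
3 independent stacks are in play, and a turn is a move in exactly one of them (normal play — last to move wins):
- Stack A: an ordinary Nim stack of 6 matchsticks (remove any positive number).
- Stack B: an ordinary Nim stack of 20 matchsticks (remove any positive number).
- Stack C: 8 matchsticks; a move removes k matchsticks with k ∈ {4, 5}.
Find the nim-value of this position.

16

Stack A is a plain Nim stack of size 6, so its Grundy value is 6.
Stack B is a plain Nim stack of size 20, so its Grundy value is 20.
Grundy values for stack C (subtraction set {4, 5}):
g(0) = mex{} = 0
g(1) = mex{} = 0
g(2) = mex{} = 0
g(3) = mex{} = 0
g(4) = mex{0} = 1
g(5) = mex{0} = 1
g(6) = mex{0} = 1
g(7) = mex{0} = 1
g(8) = mex{0,1} = 2
So g(8) = 2.
By the Sprague-Grundy theorem, the Grundy value of a sum of independent games is the XOR of the component values.
Combined value = 6 XOR 20 XOR 2 = 16.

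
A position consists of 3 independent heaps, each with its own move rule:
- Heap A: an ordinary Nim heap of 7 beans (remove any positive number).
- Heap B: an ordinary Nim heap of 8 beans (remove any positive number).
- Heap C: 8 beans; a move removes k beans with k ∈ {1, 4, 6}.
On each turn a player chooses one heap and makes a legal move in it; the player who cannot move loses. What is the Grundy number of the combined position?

14

Heap A is a plain Nim heap of size 7, so its Grundy value is 7.
Heap B is a plain Nim heap of size 8, so its Grundy value is 8.
Build the Grundy sequence for heap C with g(k) = mex{g(k−s) : s ∈ {1, 4, 6}, s ≤ k}:
g(0) = mex{} = 0
g(1) = mex{0} = 1
g(2) = mex{1} = 0
g(3) = mex{0} = 1
g(4) = mex{0,1} = 2
g(5) = mex{1,2} = 0
g(6) = mex{0} = 1
g(7) = mex{1} = 0
g(8) = mex{0,2} = 1
So g(8) = 1.
By the Sprague-Grundy theorem, the Grundy value of a sum of independent games is the XOR of the component values.
Combined value = 7 XOR 8 XOR 1 = 14.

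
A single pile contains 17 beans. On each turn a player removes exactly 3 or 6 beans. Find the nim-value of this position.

2

Compute g(0), g(1), … for moves {3, 6}:
k:     0  1  2  3  4  5  6  7  8  9 10 11 12 13 14 15 16 17
g(k):  0  0  0  1  1  1  2  2  2  0  0  0  1  1  1  2  2  2
So g(17) = 2.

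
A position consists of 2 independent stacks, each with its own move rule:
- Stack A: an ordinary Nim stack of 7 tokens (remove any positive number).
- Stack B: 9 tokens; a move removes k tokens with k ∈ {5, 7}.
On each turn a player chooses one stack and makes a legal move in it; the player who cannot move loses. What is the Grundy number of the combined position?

6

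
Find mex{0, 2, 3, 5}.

1

0 is in the set but 1 is not, so the mex is 1.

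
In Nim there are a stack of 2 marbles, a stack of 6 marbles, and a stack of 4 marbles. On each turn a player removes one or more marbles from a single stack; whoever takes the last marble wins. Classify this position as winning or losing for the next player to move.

Bitwise XOR of the heap sizes:
  010  (2)
  110  (6)
  100  (4)
  ---
  000  (0)
The nim-sum is 0, so this is a P-position: the player to move is in a losing position under optimal play.

Losing position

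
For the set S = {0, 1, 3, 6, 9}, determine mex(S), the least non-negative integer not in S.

The values 0, 1 are all present; 2 is the first non-negative integer missing from the set.

2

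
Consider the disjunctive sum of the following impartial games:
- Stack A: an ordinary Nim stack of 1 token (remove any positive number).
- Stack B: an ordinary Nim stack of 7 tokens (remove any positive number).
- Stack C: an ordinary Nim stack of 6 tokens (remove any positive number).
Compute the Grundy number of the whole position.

Stack A is a plain Nim stack of size 1, so its Grundy value is 1.
Stack B is a plain Nim stack of size 7, so its Grundy value is 7.
Stack C is a plain Nim stack of size 6, so its Grundy value is 6.
By the Sprague-Grundy theorem, the Grundy value of a sum of independent games is the XOR of the component values.
Combined value = 1 XOR 7 XOR 6 = 0.

0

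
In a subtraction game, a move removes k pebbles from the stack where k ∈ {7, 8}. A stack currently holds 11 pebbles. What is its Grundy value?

Grundy values for subtraction set {7, 8}:
k:     0  1  2  3  4  5  6  7  8  9 10 11
g(k):  0  0  0  0  0  0  0  1  1  1  1  1
So g(11) = 1.

1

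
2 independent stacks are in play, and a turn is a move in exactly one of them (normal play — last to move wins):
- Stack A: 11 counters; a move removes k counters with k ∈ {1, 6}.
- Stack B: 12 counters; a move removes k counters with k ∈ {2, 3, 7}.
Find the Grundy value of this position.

Grundy values for stack A (subtraction set {1, 6}):
g(0) = mex{} = 0
g(1) = mex{0} = 1
g(2) = mex{1} = 0
g(3) = mex{0} = 1
g(4) = mex{1} = 0
g(5) = mex{0} = 1
g(6) = mex{0,1} = 2
g(7) = mex{1,2} = 0
g(8) = mex{0} = 1
g(9) = mex{1} = 0
g(10) = mex{0} = 1
g(11) = mex{1} = 0
So g(11) = 0.
Grundy values for stack B (subtraction set {2, 3, 7}):
g(0) = mex{} = 0
g(1) = mex{} = 0
g(2) = mex{0} = 1
g(3) = mex{0} = 1
g(4) = mex{0,1} = 2
g(5) = mex{1} = 0
g(6) = mex{1,2} = 0
g(7) = mex{0,2} = 1
g(8) = mex{0} = 1
g(9) = mex{0,1} = 2
g(10) = mex{1} = 0
g(11) = mex{1,2} = 0
g(12) = mex{0,2} = 1
So g(12) = 1.
By the Sprague-Grundy theorem, the Grundy value of a sum of independent games is the XOR of the component values.
Combined value = 0 XOR 1 = 1.

1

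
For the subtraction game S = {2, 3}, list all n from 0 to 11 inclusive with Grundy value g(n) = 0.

0, 1, 5, 6, 10, 11

Grundy values for subtraction set {2, 3}:
g(0) = mex{} = 0
g(1) = mex{} = 0
g(2) = mex{0} = 1
g(3) = mex{0} = 1
g(4) = mex{0,1} = 2
g(5) = mex{1} = 0
g(6) = mex{1,2} = 0
g(7) = mex{0,2} = 1
g(8) = mex{0} = 1
g(9) = mex{0,1} = 2
g(10) = mex{1} = 0
g(11) = mex{1,2} = 0
The P-positions (g = 0) in 0..11 are 0, 1, 5, 6, 10, 11.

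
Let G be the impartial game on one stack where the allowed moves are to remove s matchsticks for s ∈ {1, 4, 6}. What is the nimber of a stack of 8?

1

Grundy values for subtraction set {1, 4, 6}:
k:     0  1  2  3  4  5  6  7  8
g(k):  0  1  0  1  2  0  1  0  1
So g(8) = 1.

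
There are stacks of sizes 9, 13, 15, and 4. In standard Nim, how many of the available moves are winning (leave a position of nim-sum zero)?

3

Write each in binary and XOR column by column:
  1001  (9)
  1101  (13)
  1111  (15)
  0100  (4)
  ----
  1111  (15)
The overall nim-sum is X = 15. A stack of size p has a winning move iff p XOR X < p (reduce it to p XOR X).
  9: 9 XOR 15 = 6 < 9 — winning move (to 6).
  13: 13 XOR 15 = 2 < 13 — winning move (to 2).
  15: 15 XOR 15 = 0 < 15 — winning move (to 0).
  4: 4 XOR 15 = 11 ≥ 4 — no move.
That gives 3 winning moves.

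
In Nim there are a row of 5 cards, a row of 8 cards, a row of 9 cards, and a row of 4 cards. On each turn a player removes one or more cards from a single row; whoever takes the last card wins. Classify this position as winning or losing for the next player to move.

Losing position

Write each in binary and XOR column by column:
  0101  (5)
  1000  (8)
  1001  (9)
  0100  (4)
  ----
  0000  (0)
The nim-sum is 0, so this is a P-position: the player to move is in a losing position under optimal play.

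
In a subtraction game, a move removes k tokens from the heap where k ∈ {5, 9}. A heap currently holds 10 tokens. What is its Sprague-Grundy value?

2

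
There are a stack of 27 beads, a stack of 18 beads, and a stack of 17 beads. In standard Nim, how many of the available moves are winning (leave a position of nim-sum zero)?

3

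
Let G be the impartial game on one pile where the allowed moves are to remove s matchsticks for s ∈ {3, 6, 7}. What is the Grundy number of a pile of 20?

0

Compute g(0), g(1), … for moves {3, 6, 7}:
k:     0  1  2  3  4  5  6  7  8  9 10 11 12 13 14 15 16 17 18 19 20
g(k):  0  0  0  1  1  1  2  2  2  3  0  0  0  1  1  1  2  2  2  3  0
So g(20) = 0.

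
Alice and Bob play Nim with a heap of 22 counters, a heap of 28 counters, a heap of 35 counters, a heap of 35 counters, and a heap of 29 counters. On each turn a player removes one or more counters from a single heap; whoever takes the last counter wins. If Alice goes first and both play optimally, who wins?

Write each in binary and XOR column by column:
  010110  (22)
  011100  (28)
  100011  (35)
  100011  (35)
  011101  (29)
  ------
  010111  (23)
The nim-sum is 23 ≠ 0, so this is an N-position: the player to move can win; Alice has a winning move.

Alice wins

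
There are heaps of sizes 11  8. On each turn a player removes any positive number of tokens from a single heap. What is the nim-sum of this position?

3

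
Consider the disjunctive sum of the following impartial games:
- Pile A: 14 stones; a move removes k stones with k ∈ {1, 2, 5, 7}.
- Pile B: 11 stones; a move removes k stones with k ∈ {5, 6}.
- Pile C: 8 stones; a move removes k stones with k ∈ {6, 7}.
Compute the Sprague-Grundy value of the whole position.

3

For pile A, compute g(0), g(1), … with moves {1, 2, 5, 7}:
k:     0  1  2  3  4  5  6  7  8  9 10 11 12 13 14
g(k):  0  1  2  0  1  2  0  1  2  0  1  2  0  1  2
So g(14) = 2.
Build the Grundy sequence for pile B with g(k) = mex{g(k−s) : s ∈ {5, 6}, s ≤ k}:
k:     0  1  2  3  4  5  6  7  8  9 10 11
g(k):  0  0  0  0  0  1  1  1  1  1  2  0
So g(11) = 0.
Build the Grundy sequence for pile C with g(k) = mex{g(k−s) : s ∈ {6, 7}, s ≤ k}:
g(0) = mex{} = 0
g(1) = mex{} = 0
g(2) = mex{} = 0
g(3) = mex{} = 0
g(4) = mex{} = 0
g(5) = mex{} = 0
g(6) = mex{0} = 1
g(7) = mex{0} = 1
g(8) = mex{0} = 1
So g(8) = 1.
By the Sprague-Grundy theorem, the Grundy value of a sum of independent games is the XOR of the component values.
Combined value = 2 XOR 0 XOR 1 = 3.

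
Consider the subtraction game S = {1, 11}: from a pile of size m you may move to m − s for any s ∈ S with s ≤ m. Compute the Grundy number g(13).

1

Grundy values for subtraction set {1, 11}:
g(0) = mex{} = 0
g(1) = mex{0} = 1
g(2) = mex{1} = 0
g(3) = mex{0} = 1
g(4) = mex{1} = 0
g(5) = mex{0} = 1
g(6) = mex{1} = 0
g(7) = mex{0} = 1
g(8) = mex{1} = 0
g(9) = mex{0} = 1
g(10) = mex{1} = 0
g(11) = mex{0} = 1
g(12) = mex{1} = 0
g(13) = mex{0} = 1
So g(13) = 1.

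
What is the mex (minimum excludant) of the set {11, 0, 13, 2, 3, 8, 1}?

4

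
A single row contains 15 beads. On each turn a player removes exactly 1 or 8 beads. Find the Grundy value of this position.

0

Compute g(0), g(1), … for moves {1, 8}:
k:     0  1  2  3  4  5  6  7  8  9 10 11 12 13 14 15
g(k):  0  1  0  1  0  1  0  1  2  0  1  0  1  0  1  0
So g(15) = 0.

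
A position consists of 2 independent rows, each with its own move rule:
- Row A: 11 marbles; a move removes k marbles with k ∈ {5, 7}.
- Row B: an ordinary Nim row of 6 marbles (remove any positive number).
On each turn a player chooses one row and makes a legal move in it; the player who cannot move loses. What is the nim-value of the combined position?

4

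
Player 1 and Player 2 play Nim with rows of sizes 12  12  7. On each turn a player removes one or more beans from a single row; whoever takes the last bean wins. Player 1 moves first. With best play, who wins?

Player 1 wins

Nim-sum: 12 XOR 12 XOR 7 = 7.
The nim-sum is 7 ≠ 0, so this is an N-position: the player to move can win; Player 1 has a winning move.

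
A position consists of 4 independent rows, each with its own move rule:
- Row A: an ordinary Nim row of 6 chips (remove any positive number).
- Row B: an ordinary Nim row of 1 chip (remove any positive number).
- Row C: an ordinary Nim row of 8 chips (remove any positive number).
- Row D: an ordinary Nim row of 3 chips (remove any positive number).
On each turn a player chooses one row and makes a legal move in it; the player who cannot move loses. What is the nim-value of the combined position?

Row A is a plain Nim row of size 6, so its Grundy value is 6.
Row B is a plain Nim row of size 1, so its Grundy value is 1.
Row C is a plain Nim row of size 8, so its Grundy value is 8.
Row D is a plain Nim row of size 3, so its Grundy value is 3.
By the Sprague-Grundy theorem, the Grundy value of a sum of independent games is the XOR of the component values.
Combined value = 6 ⊕ 1 ⊕ 8 ⊕ 3 = 12.

12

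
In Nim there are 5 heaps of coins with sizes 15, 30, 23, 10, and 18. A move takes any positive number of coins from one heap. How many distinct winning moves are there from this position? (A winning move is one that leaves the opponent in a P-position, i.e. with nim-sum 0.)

3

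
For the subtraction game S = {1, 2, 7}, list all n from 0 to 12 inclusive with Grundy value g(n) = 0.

0, 3, 6, 9, 12

Build the Grundy sequence with g(k) = mex{g(k−s) : s ∈ {1, 2, 7}, s ≤ k}:
g(0) = mex{} = 0
g(1) = mex{0} = 1
g(2) = mex{0,1} = 2
g(3) = mex{1,2} = 0
g(4) = mex{0,2} = 1
g(5) = mex{0,1} = 2
g(6) = mex{1,2} = 0
g(7) = mex{0,2} = 1
g(8) = mex{0,1} = 2
g(9) = mex{1,2} = 0
g(10) = mex{0,2} = 1
g(11) = mex{0,1} = 2
g(12) = mex{1,2} = 0
The P-positions (g = 0) in 0..12 are 0, 3, 6, 9, 12.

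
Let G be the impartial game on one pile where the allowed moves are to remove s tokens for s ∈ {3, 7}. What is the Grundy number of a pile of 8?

2

Grundy values for subtraction set {3, 7}:
k:     0  1  2  3  4  5  6  7  8
g(k):  0  0  0  1  1  1  0  2  2
So g(8) = 2.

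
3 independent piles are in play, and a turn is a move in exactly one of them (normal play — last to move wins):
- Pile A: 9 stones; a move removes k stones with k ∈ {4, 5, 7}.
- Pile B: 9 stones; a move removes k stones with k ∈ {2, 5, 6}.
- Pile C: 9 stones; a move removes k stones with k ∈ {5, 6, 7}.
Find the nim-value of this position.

1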